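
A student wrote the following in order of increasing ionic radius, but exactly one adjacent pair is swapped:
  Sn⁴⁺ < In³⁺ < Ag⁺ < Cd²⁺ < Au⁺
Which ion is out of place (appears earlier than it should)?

The pair Ag⁺, Cd²⁺ is the wrong way round — they are isoelectronic (46 e⁻) and Cd has more protons than Ag (48 vs 47), making Cd²⁺ smaller. All other adjacent pairs agree with periodic trends, so Ag⁺ is the misplaced ion.

Ag⁺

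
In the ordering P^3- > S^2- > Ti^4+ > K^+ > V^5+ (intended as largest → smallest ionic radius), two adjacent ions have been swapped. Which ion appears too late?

K^+

Compare adjacent ions: both have 18 electrons but Z(Ti)=22 > Z(K)=19, so Ti^4+ should be the smaller of the two — yet in this decreasing list Ti^4+ sits before K^+. Nothing else is reversed, so K^+ should move one place to the left.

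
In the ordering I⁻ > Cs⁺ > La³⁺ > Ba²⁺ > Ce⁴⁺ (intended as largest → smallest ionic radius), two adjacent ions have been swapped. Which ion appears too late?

Compare adjacent ions: both have 54 electrons but Z(La)=57 > Z(Ba)=56, so La³⁺ should be the smaller of the two — yet in this decreasing list La³⁺ sits before Ba²⁺. Nothing else is reversed, so Ba²⁺ should move one place to the left.

Ba²⁺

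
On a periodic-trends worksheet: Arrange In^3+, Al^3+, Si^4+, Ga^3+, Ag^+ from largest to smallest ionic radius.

Ag^+ > In^3+ > Ga^3+ > Al^3+ > Si^4+

Work out protons and electrons: Si^4+: 10 e⁻, Z=14, Al^3+: 10 e⁻, Z=13, Ga^3+: 28 e⁻, Z=31, In^3+: 46 e⁻, Z=49, Ag^+: 46 e⁻, Z=47. Si^4+ < Al^3+ (isoelectronic, higher Z=14 is smaller); Al^3+ < Ga^3+ (same group, period 3 vs 4); Ga^3+ < In^3+ (same group, 1 shell fewer); In^3+ < Ag^+ (both 46 e⁻, Z=49>47).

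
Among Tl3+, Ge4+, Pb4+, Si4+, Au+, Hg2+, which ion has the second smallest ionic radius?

Ge4+

Tabulating Z and e⁻: Si4+ has 10 e⁻ (Z=14), Ge4+ has 28 e⁻ (Z=32), Pb4+ has 78 e⁻ (Z=82), Tl3+ has 78 e⁻ (Z=81), Hg2+ has 78 e⁻ (Z=80), Au+ has 78 e⁻ (Z=79). Si4+ < Ge4+ (same group, 1 shell fewer); Ge4+ < Pb4+ (same group, 2 shells fewer); Pb4+ < Tl3+ (isoelectronic, higher Z=82 is smaller); Tl3+ < Hg2+ (both 78 e⁻, Z=81>80); Hg2+ < Au+ (isoelectronic, higher Z=80 is smaller).
That gives Si4+ < Ge4+ < Pb4+ < Tl3+ < Hg2+ < Au+. From the smallest end, number 2 is Ge4+.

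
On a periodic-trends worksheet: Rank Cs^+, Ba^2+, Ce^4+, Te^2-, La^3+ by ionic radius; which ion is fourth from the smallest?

Cs^+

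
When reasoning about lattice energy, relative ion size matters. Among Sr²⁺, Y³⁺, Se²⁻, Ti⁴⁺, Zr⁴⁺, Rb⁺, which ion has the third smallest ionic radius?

Work out protons and electrons: Ti⁴⁺: 18 e⁻, Z=22, Zr⁴⁺: 36 e⁻, Z=40, Y³⁺: 36 e⁻, Z=39, Sr²⁺: 36 e⁻, Z=38, Rb⁺: 36 e⁻, Z=37, Se²⁻: 36 e⁻, Z=34. Ti⁴⁺ < Zr⁴⁺ (same group, 1 shell fewer); Zr⁴⁺ < Y³⁺ (both 36 e⁻, Z=40>39); Y³⁺ < Sr²⁺ (isoelectronic, higher Z=39 is smaller); Sr²⁺ < Rb⁺ (isoelectronic, higher Z=38 is smaller); Rb⁺ < Se²⁻ (isoelectronic, higher Z=37 is smaller).
So the order is Ti⁴⁺ < Zr⁴⁺ < Y³⁺ < Sr²⁺ < Rb⁺ < Se²⁻; the 3rd-smallest ion is Y³⁺.

Y³⁺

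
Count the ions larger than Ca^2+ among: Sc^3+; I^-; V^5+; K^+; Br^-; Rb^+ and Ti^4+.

4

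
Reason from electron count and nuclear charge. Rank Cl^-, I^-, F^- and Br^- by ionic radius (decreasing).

I^- > Br^- > Cl^- > F^-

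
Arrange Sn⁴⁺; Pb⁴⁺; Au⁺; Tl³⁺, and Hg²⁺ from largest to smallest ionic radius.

Au⁺ > Hg²⁺ > Tl³⁺ > Pb⁴⁺ > Sn⁴⁺

Tabulating Z and e⁻: Sn⁴⁺: 46 e⁻, Z=50, Pb⁴⁺: 78 e⁻, Z=82, Tl³⁺: 78 e⁻, Z=81, Hg²⁺: 78 e⁻, Z=80, Au⁺: 78 e⁻, Z=79. Sn⁴⁺ < Pb⁴⁺ (same group, 1 shell fewer); Pb⁴⁺ < Tl³⁺ (both 78 e⁻, Z=82>81); Tl³⁺ < Hg²⁺ (both 78 e⁻, Z=81>80); Hg²⁺ < Au⁺ (both 78 e⁻, Z=80>79).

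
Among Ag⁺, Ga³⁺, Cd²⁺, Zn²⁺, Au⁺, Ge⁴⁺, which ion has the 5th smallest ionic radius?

Electron counts and nuclear charges: Ge⁴⁺ (Z=32, 28 e⁻), Ga³⁺ (Z=31, 28 e⁻), Zn²⁺ (Z=30, 28 e⁻), Cd²⁺ (Z=48, 46 e⁻), Ag⁺ (Z=47, 46 e⁻), Au⁺ (Z=79, 78 e⁻). Ge⁴⁺ < Ga³⁺ (both 28 e⁻, Z=32>31); Ga³⁺ < Zn²⁺ (isoelectronic, higher Z=31 is smaller); Zn²⁺ < Cd²⁺ (same group, 1 shell fewer); Cd²⁺ < Ag⁺ (both 46 e⁻, Z=48>47); Ag⁺ < Au⁺ (same group, period 5 vs 6).
Full ascending order: Ge⁴⁺ < Ga³⁺ < Zn²⁺ < Cd²⁺ < Ag⁺ < Au⁺. Counting from the smallest, position 5 is Ag⁺.

Ag⁺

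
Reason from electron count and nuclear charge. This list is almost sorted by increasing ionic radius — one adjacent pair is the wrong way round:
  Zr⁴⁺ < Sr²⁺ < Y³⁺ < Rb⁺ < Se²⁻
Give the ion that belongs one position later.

Sr²⁺

Check each adjacent pair. Sr²⁺ and Y³⁺ are reversed: both have 36 electrons but Z(Y)=39 > Z(Sr)=38, so Y³⁺ should be the smaller of the two. No other neighbouring pair contradicts the periodic trends, so Sr²⁺ is the ion listed too early.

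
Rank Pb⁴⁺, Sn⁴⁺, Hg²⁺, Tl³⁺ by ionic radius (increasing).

Sn⁴⁺ < Pb⁴⁺ < Tl³⁺ < Hg²⁺

Tabulating Z and e⁻: Sn⁴⁺ (Z=50, 46 e⁻), Pb⁴⁺ (Z=82, 78 e⁻), Tl³⁺ (Z=81, 78 e⁻), Hg²⁺ (Z=80, 78 e⁻). Sn⁴⁺ < Pb⁴⁺ (same group, period 5 vs 6); Pb⁴⁺ < Tl³⁺ (isoelectronic, higher Z=82 is smaller); Tl³⁺ < Hg²⁺ (both 78 e⁻, Z=81>80).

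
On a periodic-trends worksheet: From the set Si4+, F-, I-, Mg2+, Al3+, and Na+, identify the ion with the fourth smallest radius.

Na+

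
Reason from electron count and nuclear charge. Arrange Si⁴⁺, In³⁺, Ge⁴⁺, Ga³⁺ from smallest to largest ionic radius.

Si⁴⁺ < Ge⁴⁺ < Ga³⁺ < In³⁺

Electron counts and nuclear charges: Si⁴⁺: 10 e⁻, Z=14, Ge⁴⁺: 28 e⁻, Z=32, Ga³⁺: 28 e⁻, Z=31, In³⁺: 46 e⁻, Z=49. Si⁴⁺ < Ge⁴⁺ (same group, 1 shell fewer); Ge⁴⁺ < Ga³⁺ (isoelectronic, higher Z=32 is smaller); Ga³⁺ < In³⁺ (same group, 1 shell fewer).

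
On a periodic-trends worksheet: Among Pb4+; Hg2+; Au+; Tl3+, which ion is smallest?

Pb4+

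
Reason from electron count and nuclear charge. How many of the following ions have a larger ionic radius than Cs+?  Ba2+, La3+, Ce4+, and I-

1

Each ion has 54 electrons. The ranking follows nuclear charge in reverse — greater Z gives a smaller radius. Ce4+ (Z=58), La3+ (Z=57), Ba2+ (Z=56), Cs+ (Z=55), I- (Z=53).
Relative to Cs+, the ions that are larger are I-. That's 1.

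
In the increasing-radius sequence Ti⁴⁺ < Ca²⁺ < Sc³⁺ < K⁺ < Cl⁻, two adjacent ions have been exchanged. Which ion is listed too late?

Sc³⁺

Check each adjacent pair. Ca²⁺ and Sc³⁺ are reversed: Sc³⁺ and Ca²⁺ share 18 electrons; the higher nuclear charge on Sc (Z=21) contracts it more, so Sc³⁺ < Ca²⁺. No other neighbouring pair contradicts the periodic trends, so Sc³⁺ is the ion listed too late.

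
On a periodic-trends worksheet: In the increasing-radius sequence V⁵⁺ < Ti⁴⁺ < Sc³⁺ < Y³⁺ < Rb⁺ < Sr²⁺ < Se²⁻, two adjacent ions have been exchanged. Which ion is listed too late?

Check each adjacent pair. Rb⁺ and Sr²⁺ are reversed: they are isoelectronic (36 e⁻) and Sr has more protons than Rb (38 vs 37), making Sr²⁺ smaller. No other neighbouring pair contradicts the periodic trends, so Sr²⁺ is the ion listed too late.

Sr²⁺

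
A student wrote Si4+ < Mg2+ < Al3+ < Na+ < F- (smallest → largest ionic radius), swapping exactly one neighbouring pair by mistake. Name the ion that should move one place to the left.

Check each adjacent pair. Mg2+ and Al3+ are reversed: they are isoelectronic (10 e⁻) and Al has more protons than Mg (13 vs 12), making Al3+ smaller. No other neighbouring pair contradicts the periodic trends, so Al3+ is the ion listed too late.

Al3+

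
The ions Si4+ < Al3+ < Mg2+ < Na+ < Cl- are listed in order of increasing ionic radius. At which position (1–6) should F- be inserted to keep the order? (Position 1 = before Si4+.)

5

Tabulating Z and e⁻: Si4+ has 10 e⁻ (Z=14), Al3+ has 10 e⁻ (Z=13), Mg2+ has 10 e⁻ (Z=12), Na+ has 10 e⁻ (Z=11), F- has 10 e⁻ (Z=9), Cl- has 18 e⁻ (Z=17). Si4+ < Al3+ (both 10 e⁻, Z=14>13); Al3+ < Mg2+ (isoelectronic, higher Z=13 is smaller); Mg2+ < Na+ (isoelectronic, higher Z=12 is smaller); Na+ < F- (both 10 e⁻, Z=11>9); F- < Cl- (same group, period 2 vs 3).
Putting F- in gives Si4+ < Al3+ < Mg2+ < Na+ < F- < Cl-; it lands at slot 5.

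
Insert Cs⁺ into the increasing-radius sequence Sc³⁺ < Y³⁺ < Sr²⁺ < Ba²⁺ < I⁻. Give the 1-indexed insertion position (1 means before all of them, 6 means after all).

Sc³⁺: 18 e⁻, Z=21, Y³⁺: 36 e⁻, Z=39, Sr²⁺: 36 e⁻, Z=38, Ba²⁺: 54 e⁻, Z=56, Cs⁺: 54 e⁻, Z=55, I⁻: 54 e⁻, Z=53. Sc³⁺ < Y³⁺ (same group, 1 shell fewer); Y³⁺ < Sr²⁺ (isoelectronic, higher Z=39 is smaller); Sr²⁺ < Ba²⁺ (same group, 1 shell fewer); Ba²⁺ < Cs⁺ (isoelectronic, higher Z=56 is smaller); Cs⁺ < I⁻ (both 54 e⁻, Z=55>53).
Putting Cs⁺ in gives Sc³⁺ < Y³⁺ < Sr²⁺ < Ba²⁺ < Cs⁺ < I⁻; it lands at slot 5.

5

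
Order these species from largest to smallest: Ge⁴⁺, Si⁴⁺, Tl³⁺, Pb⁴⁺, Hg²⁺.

Hg²⁺ > Tl³⁺ > Pb⁴⁺ > Ge⁴⁺ > Si⁴⁺

Tabulating Z and e⁻: Si⁴⁺ (Z=14, 10 e⁻), Ge⁴⁺ (Z=32, 28 e⁻), Pb⁴⁺ (Z=82, 78 e⁻), Tl³⁺ (Z=81, 78 e⁻), Hg²⁺ (Z=80, 78 e⁻). Si⁴⁺ < Ge⁴⁺ (same group, period 3 vs 4); Ge⁴⁺ < Pb⁴⁺ (same group, period 4 vs 6); Pb⁴⁺ < Tl³⁺ (both 78 e⁻, Z=82>81); Tl³⁺ < Hg²⁺ (both 78 e⁻, Z=81>80).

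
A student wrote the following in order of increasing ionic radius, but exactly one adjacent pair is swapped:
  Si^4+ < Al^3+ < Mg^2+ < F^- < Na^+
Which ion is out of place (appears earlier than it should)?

F^-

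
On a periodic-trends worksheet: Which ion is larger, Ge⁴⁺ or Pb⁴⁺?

All are in the same group with charge +4. Radius grows down the group as n (the outermost shell) increases.

Pb⁴⁺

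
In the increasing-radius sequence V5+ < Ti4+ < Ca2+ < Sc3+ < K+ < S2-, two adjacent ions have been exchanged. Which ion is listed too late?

Scanning neighbour by neighbour, only Ca2+/Sc3+ violates a trend: Sc3+ and Ca2+ share 18 electrons; the higher nuclear charge on Sc (Z=21) contracts it more, so Sc3+ < Ca2+. That makes Sc3+ the one sitting a position late relative to where it belongs.

Sc3+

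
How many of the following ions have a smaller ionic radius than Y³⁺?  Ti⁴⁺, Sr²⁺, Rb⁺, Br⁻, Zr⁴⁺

Work out protons and electrons: Ti⁴⁺ has 18 e⁻ (Z=22), Zr⁴⁺ has 36 e⁻ (Z=40), Y³⁺ has 36 e⁻ (Z=39), Sr²⁺ has 36 e⁻ (Z=38), Rb⁺ has 36 e⁻ (Z=37), Br⁻ has 36 e⁻ (Z=35). Ti⁴⁺ < Zr⁴⁺ (same group, 1 shell fewer); Zr⁴⁺ < Y³⁺ (both 36 e⁻, Z=40>39); Y³⁺ < Sr²⁺ (isoelectronic, higher Z=39 is smaller); Sr²⁺ < Rb⁺ (both 36 e⁻, Z=38>37); Rb⁺ < Br⁻ (isoelectronic, higher Z=37 is smaller).
Ordering all of them (including Y³⁺) by radius gives Ti⁴⁺ < Zr⁴⁺ < Y³⁺ < Sr²⁺ < Rb⁺ < Br⁻. So 2 are smaller.

2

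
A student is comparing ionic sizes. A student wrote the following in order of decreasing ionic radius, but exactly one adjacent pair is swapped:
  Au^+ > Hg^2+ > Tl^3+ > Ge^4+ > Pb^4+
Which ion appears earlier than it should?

Ge^4+

The pair Ge^4+, Pb^4+ is the wrong way round — same group and charge — period 4 sits above period 6, so Ge^4+ is smaller. All other adjacent pairs agree with periodic trends, so Ge^4+ is the misplaced ion.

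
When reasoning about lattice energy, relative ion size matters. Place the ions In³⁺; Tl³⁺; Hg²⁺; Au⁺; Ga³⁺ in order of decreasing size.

First list Z and electron count for each: Ga³⁺: 28 e⁻, Z=31, In³⁺: 46 e⁻, Z=49, Tl³⁺: 78 e⁻, Z=81, Hg²⁺: 78 e⁻, Z=80, Au⁺: 78 e⁻, Z=79. Ga³⁺ < In³⁺ (same group, 1 shell fewer); In³⁺ < Tl³⁺ (same group, 1 shell fewer); Tl³⁺ < Hg²⁺ (isoelectronic, higher Z=81 is smaller); Hg²⁺ < Au⁺ (both 78 e⁻, Z=80>79).

Au⁺ > Hg²⁺ > Tl³⁺ > In³⁺ > Ga³⁺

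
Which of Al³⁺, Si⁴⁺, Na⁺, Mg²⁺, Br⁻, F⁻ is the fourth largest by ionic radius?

Work out protons and electrons: Si⁴⁺ has 10 e⁻ (Z=14), Al³⁺ has 10 e⁻ (Z=13), Mg²⁺ has 10 e⁻ (Z=12), Na⁺ has 10 e⁻ (Z=11), F⁻ has 10 e⁻ (Z=9), Br⁻ has 36 e⁻ (Z=35). Si⁴⁺ < Al³⁺ (isoelectronic, higher Z=14 is smaller); Al³⁺ < Mg²⁺ (both 10 e⁻, Z=13>12); Mg²⁺ < Na⁺ (isoelectronic, higher Z=12 is smaller); Na⁺ < F⁻ (isoelectronic, higher Z=11 is smaller); F⁻ < Br⁻ (same group, 2 shells fewer).
Full ascending order: Si⁴⁺ < Al³⁺ < Mg²⁺ < Na⁺ < F⁻ < Br⁻. Counting from the largest, position 4 is Mg²⁺.

Mg²⁺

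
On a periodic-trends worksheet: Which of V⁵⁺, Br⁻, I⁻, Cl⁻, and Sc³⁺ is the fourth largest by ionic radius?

Sc³⁺

Electron counts and nuclear charges: V⁵⁺ (Z=23, 18 e⁻), Sc³⁺ (Z=21, 18 e⁻), Cl⁻ (Z=17, 18 e⁻), Br⁻ (Z=35, 36 e⁻), I⁻ (Z=53, 54 e⁻). V⁵⁺ < Sc³⁺ (isoelectronic, higher Z=23 is smaller); Sc³⁺ < Cl⁻ (both 18 e⁻, Z=21>17); Cl⁻ < Br⁻ (same group, period 3 vs 4); Br⁻ < I⁻ (same group, period 4 vs 5).
Ordering: V⁵⁺ < Sc³⁺ < Cl⁻ < Br⁻ < I⁻. The fourth largest is Sc³⁺.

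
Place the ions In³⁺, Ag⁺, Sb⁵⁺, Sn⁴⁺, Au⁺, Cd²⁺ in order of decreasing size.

Tabulating Z and e⁻: Sb⁵⁺: 46 e⁻, Z=51, Sn⁴⁺: 46 e⁻, Z=50, In³⁺: 46 e⁻, Z=49, Cd²⁺: 46 e⁻, Z=48, Ag⁺: 46 e⁻, Z=47, Au⁺: 78 e⁻, Z=79. Sb⁵⁺ < Sn⁴⁺ (isoelectronic, higher Z=51 is smaller); Sn⁴⁺ < In³⁺ (both 46 e⁻, Z=50>49); In³⁺ < Cd²⁺ (both 46 e⁻, Z=49>48); Cd²⁺ < Ag⁺ (both 46 e⁻, Z=48>47); Ag⁺ < Au⁺ (same group, period 5 vs 6).

Au⁺ > Ag⁺ > Cd²⁺ > In³⁺ > Sn⁴⁺ > Sb⁵⁺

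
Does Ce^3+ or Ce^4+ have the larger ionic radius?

Ce^3+

These are all Ce ions. Removing more electrons (higher positive charge) pulls the remaining electrons in closer, so Ce^4+ is smallest and Ce^3+ is largest.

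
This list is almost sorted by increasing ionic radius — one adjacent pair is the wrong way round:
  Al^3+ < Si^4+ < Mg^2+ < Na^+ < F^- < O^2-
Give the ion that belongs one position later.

Check each adjacent pair. Al^3+ and Si^4+ are reversed: they are isoelectronic (10 e⁻) and Si has more protons than Al (14 vs 13), making Si^4+ smaller. No other neighbouring pair contradicts the periodic trends, so Al^3+ is the ion listed too early.

Al^3+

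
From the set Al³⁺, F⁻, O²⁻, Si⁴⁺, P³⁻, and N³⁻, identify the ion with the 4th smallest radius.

O²⁻

First list Z and electron count for each: Si⁴⁺ (Z=14, 10 e⁻), Al³⁺ (Z=13, 10 e⁻), F⁻ (Z=9, 10 e⁻), O²⁻ (Z=8, 10 e⁻), N³⁻ (Z=7, 10 e⁻), P³⁻ (Z=15, 18 e⁻). Si⁴⁺ < Al³⁺ (isoelectronic, higher Z=14 is smaller); Al³⁺ < F⁻ (both 10 e⁻, Z=13>9); F⁻ < O²⁻ (both 10 e⁻, Z=9>8); O²⁻ < N³⁻ (both 10 e⁻, Z=8>7); N³⁻ < P³⁻ (same group, period 2 vs 3).
That gives Si⁴⁺ < Al³⁺ < F⁻ < O²⁻ < N³⁻ < P³⁻. From the smallest end, number 4 is O²⁻.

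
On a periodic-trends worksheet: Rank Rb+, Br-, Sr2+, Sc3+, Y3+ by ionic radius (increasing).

Sc3+ < Y3+ < Sr2+ < Rb+ < Br-

Electron counts and nuclear charges: Sc3+ has 18 e⁻ (Z=21), Y3+ has 36 e⁻ (Z=39), Sr2+ has 36 e⁻ (Z=38), Rb+ has 36 e⁻ (Z=37), Br- has 36 e⁻ (Z=35). Sc3+ < Y3+ (same group, period 4 vs 5); Y3+ < Sr2+ (both 36 e⁻, Z=39>38); Sr2+ < Rb+ (isoelectronic, higher Z=38 is smaller); Rb+ < Br- (isoelectronic, higher Z=37 is smaller).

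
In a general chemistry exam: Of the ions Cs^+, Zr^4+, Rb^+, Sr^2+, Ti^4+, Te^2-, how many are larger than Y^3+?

4

Tabulating Z and e⁻: Ti^4+: 18 e⁻, Z=22, Zr^4+: 36 e⁻, Z=40, Y^3+: 36 e⁻, Z=39, Sr^2+: 36 e⁻, Z=38, Rb^+: 36 e⁻, Z=37, Cs^+: 54 e⁻, Z=55, Te^2-: 54 e⁻, Z=52. Ti^4+ < Zr^4+ (same group, period 4 vs 5); Zr^4+ < Y^3+ (isoelectronic, higher Z=40 is smaller); Y^3+ < Sr^2+ (both 36 e⁻, Z=39>38); Sr^2+ < Rb^+ (isoelectronic, higher Z=38 is smaller); Rb^+ < Cs^+ (same group, 1 shell fewer); Cs^+ < Te^2- (isoelectronic, higher Z=55 is smaller).
Placing each against Y^3+: smaller — Ti^4+, Zr^4+; larger — Sr^2+, Rb^+, Cs^+, Te^2-. That's 4.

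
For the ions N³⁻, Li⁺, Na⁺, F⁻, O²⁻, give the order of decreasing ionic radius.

N³⁻ > O²⁻ > F⁻ > Na⁺ > Li⁺

Li⁺ has 2 e⁻ (Z=3), Na⁺ has 10 e⁻ (Z=11), F⁻ has 10 e⁻ (Z=9), O²⁻ has 10 e⁻ (Z=8), N³⁻ has 10 e⁻ (Z=7). Li⁺ < Na⁺ (same group, period 2 vs 3); Na⁺ < F⁻ (both 10 e⁻, Z=11>9); F⁻ < O²⁻ (both 10 e⁻, Z=9>8); O²⁻ < N³⁻ (both 10 e⁻, Z=8>7).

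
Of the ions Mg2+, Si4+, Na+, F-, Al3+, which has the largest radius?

F-

All of these have 10 electrons (isoelectronic). With the same electron cloud, the ion with the most protons pulls it in tightest. Nuclear charges: Si4+ (Z=14), Al3+ (Z=13), Mg2+ (Z=12), Na+ (Z=11), F- (Z=9). Highest Z is smallest.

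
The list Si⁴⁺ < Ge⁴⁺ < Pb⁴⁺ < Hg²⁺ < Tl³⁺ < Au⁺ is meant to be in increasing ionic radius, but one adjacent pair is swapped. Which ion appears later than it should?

Tl³⁺

The pair Hg²⁺, Tl³⁺ is the wrong way round — Tl³⁺ and Hg²⁺ share 78 electrons; the higher nuclear charge on Tl (Z=81) contracts it more, so Tl³⁺ < Hg²⁺. All other adjacent pairs agree with periodic trends, so Tl³⁺ is the misplaced ion.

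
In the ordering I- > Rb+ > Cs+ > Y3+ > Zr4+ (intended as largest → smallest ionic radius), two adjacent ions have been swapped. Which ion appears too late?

Check each adjacent pair. Rb+ and Cs+ are reversed: Rb+ and Cs+ are in one column with the same charge; the lighter period-5 ion has one fewer shell and is smaller. No other neighbouring pair contradicts the periodic trends, so Cs+ is the ion listed too late.

Cs+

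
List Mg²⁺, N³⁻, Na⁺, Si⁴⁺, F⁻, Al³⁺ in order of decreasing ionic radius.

N³⁻ > F⁻ > Na⁺ > Mg²⁺ > Al³⁺ > Si⁴⁺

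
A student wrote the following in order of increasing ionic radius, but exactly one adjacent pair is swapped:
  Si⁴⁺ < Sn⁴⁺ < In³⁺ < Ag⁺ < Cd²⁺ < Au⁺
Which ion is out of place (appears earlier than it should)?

Ag⁺

The pair Ag⁺, Cd²⁺ is the wrong way round — they are isoelectronic (46 e⁻) and Cd has more protons than Ag (48 vs 47), making Cd²⁺ smaller. All other adjacent pairs agree with periodic trends, so Ag⁺ is the misplaced ion.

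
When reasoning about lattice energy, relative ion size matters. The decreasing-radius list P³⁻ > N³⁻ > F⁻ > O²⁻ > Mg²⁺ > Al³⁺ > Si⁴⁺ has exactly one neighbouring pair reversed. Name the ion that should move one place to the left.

O²⁻

Scanning neighbour by neighbour, only F⁻/O²⁻ violates a trend: both have 10 electrons but Z(F)=9 > Z(O)=8, so F⁻ should be the smaller of the two. That makes O²⁻ the one sitting a position late relative to where it belongs.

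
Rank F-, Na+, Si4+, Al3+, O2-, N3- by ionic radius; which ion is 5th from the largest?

Al3+

Isoelectronic series (10 e⁻ each). Size is set by nuclear charge: more protons means a smaller ion. Si4+ (Z=14), Al3+ (Z=13), Na+ (Z=11), F- (Z=9), O2- (Z=8), N3- (Z=7).
So the order is Si4+ < Al3+ < Na+ < F- < O2- < N3-; the 5th-largest ion is Al3+.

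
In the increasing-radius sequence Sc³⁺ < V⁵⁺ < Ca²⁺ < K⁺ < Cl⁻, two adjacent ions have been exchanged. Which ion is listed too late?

Scanning neighbour by neighbour, only Sc³⁺/V⁵⁺ violates a trend: V⁵⁺ and Sc³⁺ share 18 electrons; the higher nuclear charge on V (Z=23) contracts it more, so V⁵⁺ < Sc³⁺. That makes V⁵⁺ the one sitting a position late relative to where it belongs.

V⁵⁺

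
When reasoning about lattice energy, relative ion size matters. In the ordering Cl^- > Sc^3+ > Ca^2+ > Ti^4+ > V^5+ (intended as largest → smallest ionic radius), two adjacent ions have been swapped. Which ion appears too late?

Ca^2+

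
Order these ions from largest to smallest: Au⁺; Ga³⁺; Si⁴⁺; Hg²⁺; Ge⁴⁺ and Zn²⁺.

Au⁺ > Hg²⁺ > Zn²⁺ > Ga³⁺ > Ge⁴⁺ > Si⁴⁺

First list Z and electron count for each: Si⁴⁺: 10 e⁻, Z=14, Ge⁴⁺: 28 e⁻, Z=32, Ga³⁺: 28 e⁻, Z=31, Zn²⁺: 28 e⁻, Z=30, Hg²⁺: 78 e⁻, Z=80, Au⁺: 78 e⁻, Z=79. Si⁴⁺ < Ge⁴⁺ (same group, 1 shell fewer); Ge⁴⁺ < Ga³⁺ (both 28 e⁻, Z=32>31); Ga³⁺ < Zn²⁺ (both 28 e⁻, Z=31>30); Zn²⁺ < Hg²⁺ (same group, period 4 vs 6); Hg²⁺ < Au⁺ (both 78 e⁻, Z=80>79).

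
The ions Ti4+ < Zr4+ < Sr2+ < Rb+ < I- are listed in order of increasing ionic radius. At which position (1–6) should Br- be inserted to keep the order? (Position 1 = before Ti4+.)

5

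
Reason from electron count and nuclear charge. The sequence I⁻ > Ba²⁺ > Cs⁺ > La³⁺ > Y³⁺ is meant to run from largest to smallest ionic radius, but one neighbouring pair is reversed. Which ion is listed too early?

Compare adjacent ions: Ba²⁺ and Cs⁺ share 54 electrons; the higher nuclear charge on Ba (Z=56) contracts it more, so Ba²⁺ < Cs⁺ — yet in this decreasing list Ba²⁺ sits before Cs⁺. Nothing else is reversed, so Ba²⁺ should move one place to the right.

Ba²⁺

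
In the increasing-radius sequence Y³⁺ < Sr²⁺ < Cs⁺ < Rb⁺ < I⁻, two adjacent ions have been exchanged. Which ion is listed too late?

The pair Cs⁺, Rb⁺ is the wrong way round — same group and charge — period 5 sits above period 6, so Rb⁺ is smaller. All other adjacent pairs agree with periodic trends, so Rb⁺ is the misplaced ion.

Rb⁺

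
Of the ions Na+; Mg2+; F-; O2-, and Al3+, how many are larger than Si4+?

5

All of these have 10 electrons (isoelectronic). With the same electron cloud, the ion with the most protons pulls it in tightest. Nuclear charges: Si4+ (Z=14), Al3+ (Z=13), Mg2+ (Z=12), Na+ (Z=11), F- (Z=9), O2- (Z=8). Highest Z is smallest.
Overall: Si4+ < Al3+ < Mg2+ < Na+ < F- < O2-. Si4+ has 0 below it and 5 above. So 5 are larger.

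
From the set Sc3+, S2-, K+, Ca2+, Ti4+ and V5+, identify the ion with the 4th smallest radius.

Ca2+

These species are isoelectronic with 18 electrons. The only difference is the number of protons: V5+ (Z=23), Ti4+ (Z=22), Sc3+ (Z=21), Ca2+ (Z=20), K+ (Z=19), S2- (Z=16). The strongest nuclear pull (V5+) gives the smallest ion.
That gives V5+ < Ti4+ < Sc3+ < Ca2+ < K+ < S2-. From the smallest end, number 4 is Ca2+.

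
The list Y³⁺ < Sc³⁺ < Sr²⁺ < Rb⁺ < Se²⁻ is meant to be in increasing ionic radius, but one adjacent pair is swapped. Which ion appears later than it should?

Sc³⁺

The pair Y³⁺, Sc³⁺ is the wrong way round — both in group 3 with the same charge; Sc³⁺ (period 4) has the smaller radius. All other adjacent pairs agree with periodic trends, so Sc³⁺ is the misplaced ion.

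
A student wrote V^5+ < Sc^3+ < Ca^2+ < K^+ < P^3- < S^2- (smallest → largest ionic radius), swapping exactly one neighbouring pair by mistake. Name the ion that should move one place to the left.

S^2-

Scanning neighbour by neighbour, only P^3-/S^2- violates a trend: both have 18 electrons but Z(S)=16 > Z(P)=15, so S^2- should be the smaller of the two. That makes S^2- the one sitting a position late relative to where it belongs.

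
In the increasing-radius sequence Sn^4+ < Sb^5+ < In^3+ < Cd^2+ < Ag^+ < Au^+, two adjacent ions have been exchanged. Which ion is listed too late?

Sb^5+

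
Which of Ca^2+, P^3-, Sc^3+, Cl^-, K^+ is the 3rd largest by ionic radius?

K^+

These species are isoelectronic with 18 electrons. The only difference is the number of protons: Sc^3+ (Z=21), Ca^2+ (Z=20), K^+ (Z=19), Cl^- (Z=17), P^3- (Z=15). The strongest nuclear pull (Sc^3+) gives the smallest ion.
So the order is Sc^3+ < Ca^2+ < K^+ < Cl^- < P^3-; the 3rd-largest ion is K^+.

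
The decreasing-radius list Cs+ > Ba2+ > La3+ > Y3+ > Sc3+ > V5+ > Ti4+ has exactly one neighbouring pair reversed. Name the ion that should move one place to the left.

Scanning neighbour by neighbour, only V5+/Ti4+ violates a trend: they are isoelectronic (18 e⁻) and V has more protons than Ti (23 vs 22), making V5+ smaller. That makes Ti4+ the one sitting a position late relative to where it belongs.

Ti4+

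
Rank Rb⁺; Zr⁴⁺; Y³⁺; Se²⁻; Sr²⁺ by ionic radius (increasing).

Each ion has 36 electrons. The ranking follows nuclear charge in reverse — greater Z gives a smaller radius. Zr⁴⁺ (Z=40), Y³⁺ (Z=39), Sr²⁺ (Z=38), Rb⁺ (Z=37), Se²⁻ (Z=34).

Zr⁴⁺ < Y³⁺ < Sr²⁺ < Rb⁺ < Se²⁻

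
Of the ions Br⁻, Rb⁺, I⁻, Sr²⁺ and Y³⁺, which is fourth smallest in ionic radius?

First list Z and electron count for each: Y³⁺ has 36 e⁻ (Z=39), Sr²⁺ has 36 e⁻ (Z=38), Rb⁺ has 36 e⁻ (Z=37), Br⁻ has 36 e⁻ (Z=35), I⁻ has 54 e⁻ (Z=53). Y³⁺ < Sr²⁺ (both 36 e⁻, Z=39>38); Sr²⁺ < Rb⁺ (isoelectronic, higher Z=38 is smaller); Rb⁺ < Br⁻ (isoelectronic, higher Z=37 is smaller); Br⁻ < I⁻ (same group, period 4 vs 5).
Ordering: Y³⁺ < Sr²⁺ < Rb⁺ < Br⁻ < I⁻. The fourth smallest is Br⁻.

Br⁻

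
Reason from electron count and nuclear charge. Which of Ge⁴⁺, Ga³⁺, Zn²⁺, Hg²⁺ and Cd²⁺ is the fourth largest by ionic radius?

Ga³⁺

Electron counts and nuclear charges: Ge⁴⁺ has 28 e⁻ (Z=32), Ga³⁺ has 28 e⁻ (Z=31), Zn²⁺ has 28 e⁻ (Z=30), Cd²⁺ has 46 e⁻ (Z=48), Hg²⁺ has 78 e⁻ (Z=80). Ge⁴⁺ < Ga³⁺ (both 28 e⁻, Z=32>31); Ga³⁺ < Zn²⁺ (both 28 e⁻, Z=31>30); Zn²⁺ < Cd²⁺ (same group, 1 shell fewer); Cd²⁺ < Hg²⁺ (same group, 1 shell fewer).
Full ascending order: Ge⁴⁺ < Ga³⁺ < Zn²⁺ < Cd²⁺ < Hg²⁺. Counting from the largest, position 4 is Ga³⁺.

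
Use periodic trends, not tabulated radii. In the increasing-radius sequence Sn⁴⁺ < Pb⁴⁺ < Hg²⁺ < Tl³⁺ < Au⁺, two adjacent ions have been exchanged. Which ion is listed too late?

Tl³⁺

Check each adjacent pair. Hg²⁺ and Tl³⁺ are reversed: Tl³⁺ and Hg²⁺ share 78 electrons; the higher nuclear charge on Tl (Z=81) contracts it more, so Tl³⁺ < Hg²⁺. No other neighbouring pair contradicts the periodic trends, so Tl³⁺ is the ion listed too late.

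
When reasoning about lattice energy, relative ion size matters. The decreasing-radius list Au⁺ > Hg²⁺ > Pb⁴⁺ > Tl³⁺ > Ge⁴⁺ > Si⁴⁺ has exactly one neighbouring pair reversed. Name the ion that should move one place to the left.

Tl³⁺

Compare adjacent ions: they are isoelectronic (78 e⁻) and Pb has more protons than Tl (82 vs 81), making Pb⁴⁺ smaller — yet in this decreasing list Pb⁴⁺ sits before Tl³⁺. Nothing else is reversed, so Tl³⁺ should move one place to the left.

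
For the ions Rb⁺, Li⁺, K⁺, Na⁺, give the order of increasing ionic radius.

These ions sit in one column with identical charge. Each step down the periodic table adds a principal shell, increasing the radius.

Li⁺ < Na⁺ < K⁺ < Rb⁺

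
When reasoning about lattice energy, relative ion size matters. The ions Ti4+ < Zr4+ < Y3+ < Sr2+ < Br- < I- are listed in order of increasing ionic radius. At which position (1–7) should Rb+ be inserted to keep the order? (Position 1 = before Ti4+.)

5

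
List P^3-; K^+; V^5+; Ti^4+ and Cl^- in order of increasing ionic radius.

Each ion has 18 electrons. The ranking follows nuclear charge in reverse — greater Z gives a smaller radius. V^5+ (Z=23), Ti^4+ (Z=22), K^+ (Z=19), Cl^- (Z=17), P^3- (Z=15).

V^5+ < Ti^4+ < K^+ < Cl^- < P^3-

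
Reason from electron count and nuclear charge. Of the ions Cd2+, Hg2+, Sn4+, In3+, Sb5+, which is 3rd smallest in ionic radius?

In3+

Tabulating Z and e⁻: Sb5+ (Z=51, 46 e⁻), Sn4+ (Z=50, 46 e⁻), In3+ (Z=49, 46 e⁻), Cd2+ (Z=48, 46 e⁻), Hg2+ (Z=80, 78 e⁻). Sb5+ < Sn4+ (isoelectronic, higher Z=51 is smaller); Sn4+ < In3+ (both 46 e⁻, Z=50>49); In3+ < Cd2+ (isoelectronic, higher Z=49 is smaller); Cd2+ < Hg2+ (same group, period 5 vs 6).
Ordering: Sb5+ < Sn4+ < In3+ < Cd2+ < Hg2+. The 3rd smallest is In3+.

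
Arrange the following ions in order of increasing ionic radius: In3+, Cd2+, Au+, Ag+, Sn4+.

Sn4+ < In3+ < Cd2+ < Ag+ < Au+

Electron counts and nuclear charges: Sn4+ (Z=50, 46 e⁻), In3+ (Z=49, 46 e⁻), Cd2+ (Z=48, 46 e⁻), Ag+ (Z=47, 46 e⁻), Au+ (Z=79, 78 e⁻). Sn4+ < In3+ (isoelectronic, higher Z=50 is smaller); In3+ < Cd2+ (isoelectronic, higher Z=49 is smaller); Cd2+ < Ag+ (isoelectronic, higher Z=48 is smaller); Ag+ < Au+ (same group, 1 shell fewer).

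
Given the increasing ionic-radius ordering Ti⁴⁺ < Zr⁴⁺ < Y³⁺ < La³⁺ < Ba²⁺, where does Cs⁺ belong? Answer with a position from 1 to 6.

Electron counts and nuclear charges: Ti⁴⁺: 18 e⁻, Z=22, Zr⁴⁺: 36 e⁻, Z=40, Y³⁺: 36 e⁻, Z=39, La³⁺: 54 e⁻, Z=57, Ba²⁺: 54 e⁻, Z=56, Cs⁺: 54 e⁻, Z=55. Ti⁴⁺ < Zr⁴⁺ (same group, period 4 vs 5); Zr⁴⁺ < Y³⁺ (isoelectronic, higher Z=40 is smaller); Y³⁺ < La³⁺ (same group, 1 shell fewer); La³⁺ < Ba²⁺ (isoelectronic, higher Z=57 is smaller); Ba²⁺ < Cs⁺ (isoelectronic, higher Z=56 is smaller).
Putting Cs⁺ in gives Ti⁴⁺ < Zr⁴⁺ < Y³⁺ < La³⁺ < Ba²⁺ < Cs⁺; it lands at slot 6.

6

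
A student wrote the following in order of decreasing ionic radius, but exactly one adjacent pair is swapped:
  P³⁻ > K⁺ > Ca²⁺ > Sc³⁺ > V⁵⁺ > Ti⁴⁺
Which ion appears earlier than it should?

V⁵⁺

Compare adjacent ions: both have 18 electrons but Z(V)=23 > Z(Ti)=22, so V⁵⁺ should be the smaller of the two — yet in this decreasing list V⁵⁺ sits before Ti⁴⁺. Nothing else is reversed, so V⁵⁺ should move one place to the right.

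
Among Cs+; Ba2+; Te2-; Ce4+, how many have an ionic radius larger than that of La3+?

3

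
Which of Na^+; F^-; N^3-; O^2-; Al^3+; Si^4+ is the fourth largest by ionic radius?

These species are isoelectronic with 10 electrons. The only difference is the number of protons: Si^4+ (Z=14), Al^3+ (Z=13), Na^+ (Z=11), F^- (Z=9), O^2- (Z=8), N^3- (Z=7). The strongest nuclear pull (Si^4+) gives the smallest ion.
So the order is Si^4+ < Al^3+ < Na^+ < F^- < O^2- < N^3-; the 4th-largest ion is Na^+.

Na^+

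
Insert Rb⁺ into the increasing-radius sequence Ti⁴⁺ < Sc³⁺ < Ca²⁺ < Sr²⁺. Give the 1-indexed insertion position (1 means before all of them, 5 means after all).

5

First list Z and electron count for each: Ti⁴⁺ (Z=22, 18 e⁻), Sc³⁺ (Z=21, 18 e⁻), Ca²⁺ (Z=20, 18 e⁻), Sr²⁺ (Z=38, 36 e⁻), Rb⁺ (Z=37, 36 e⁻). Ti⁴⁺ < Sc³⁺ (both 18 e⁻, Z=22>21); Sc³⁺ < Ca²⁺ (isoelectronic, higher Z=21 is smaller); Ca²⁺ < Sr²⁺ (same group, 1 shell fewer); Sr²⁺ < Rb⁺ (isoelectronic, higher Z=38 is smaller).
The complete sequence is Ti⁴⁺ < Sc³⁺ < Ca²⁺ < Sr²⁺ < Rb⁺. Rb⁺ sits at position 5.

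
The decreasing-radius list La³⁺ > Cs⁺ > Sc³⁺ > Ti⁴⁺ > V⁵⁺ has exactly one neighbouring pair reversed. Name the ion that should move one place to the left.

Cs⁺

The pair La³⁺, Cs⁺ is the wrong way round — La³⁺ and Cs⁺ share 54 electrons; the higher nuclear charge on La (Z=57) contracts it more, so La³⁺ < Cs⁺. All other adjacent pairs agree with periodic trends, so Cs⁺ is the misplaced ion.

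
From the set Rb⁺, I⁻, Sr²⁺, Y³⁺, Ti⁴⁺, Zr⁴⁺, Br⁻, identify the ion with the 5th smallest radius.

Rb⁺

Electron counts and nuclear charges: Ti⁴⁺ has 18 e⁻ (Z=22), Zr⁴⁺ has 36 e⁻ (Z=40), Y³⁺ has 36 e⁻ (Z=39), Sr²⁺ has 36 e⁻ (Z=38), Rb⁺ has 36 e⁻ (Z=37), Br⁻ has 36 e⁻ (Z=35), I⁻ has 54 e⁻ (Z=53). Ti⁴⁺ < Zr⁴⁺ (same group, 1 shell fewer); Zr⁴⁺ < Y³⁺ (both 36 e⁻, Z=40>39); Y³⁺ < Sr²⁺ (isoelectronic, higher Z=39 is smaller); Sr²⁺ < Rb⁺ (both 36 e⁻, Z=38>37); Rb⁺ < Br⁻ (isoelectronic, higher Z=37 is smaller); Br⁻ < I⁻ (same group, 1 shell fewer).
Full ascending order: Ti⁴⁺ < Zr⁴⁺ < Y³⁺ < Sr²⁺ < Rb⁺ < Br⁻ < I⁻. Counting from the smallest, position 5 is Rb⁺.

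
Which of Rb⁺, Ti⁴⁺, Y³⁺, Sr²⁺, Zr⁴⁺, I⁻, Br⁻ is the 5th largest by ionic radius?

Y³⁺

Ti⁴⁺: 18 e⁻, Z=22, Zr⁴⁺: 36 e⁻, Z=40, Y³⁺: 36 e⁻, Z=39, Sr²⁺: 36 e⁻, Z=38, Rb⁺: 36 e⁻, Z=37, Br⁻: 36 e⁻, Z=35, I⁻: 54 e⁻, Z=53. Ti⁴⁺ < Zr⁴⁺ (same group, 1 shell fewer); Zr⁴⁺ < Y³⁺ (both 36 e⁻, Z=40>39); Y³⁺ < Sr²⁺ (both 36 e⁻, Z=39>38); Sr²⁺ < Rb⁺ (both 36 e⁻, Z=38>37); Rb⁺ < Br⁻ (isoelectronic, higher Z=37 is smaller); Br⁻ < I⁻ (same group, period 4 vs 5).
Ordering: Ti⁴⁺ < Zr⁴⁺ < Y³⁺ < Sr²⁺ < Rb⁺ < Br⁻ < I⁻. The 5th largest is Y³⁺.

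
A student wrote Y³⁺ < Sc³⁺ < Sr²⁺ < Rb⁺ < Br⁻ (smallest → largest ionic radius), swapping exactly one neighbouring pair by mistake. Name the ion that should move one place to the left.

Sc³⁺

The pair Y³⁺, Sc³⁺ is the wrong way round — both in group 3 with the same charge; Sc³⁺ (period 4) has the smaller radius. All other adjacent pairs agree with periodic trends, so Sc³⁺ is the misplaced ion.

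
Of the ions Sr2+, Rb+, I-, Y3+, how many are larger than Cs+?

Tabulating Z and e⁻: Y3+ (Z=39, 36 e⁻), Sr2+ (Z=38, 36 e⁻), Rb+ (Z=37, 36 e⁻), Cs+ (Z=55, 54 e⁻), I- (Z=53, 54 e⁻). Y3+ < Sr2+ (both 36 e⁻, Z=39>38); Sr2+ < Rb+ (both 36 e⁻, Z=38>37); Rb+ < Cs+ (same group, 1 shell fewer); Cs+ < I- (isoelectronic, higher Z=55 is smaller).
Relative to Cs+, the ions that are larger are I-. So 1 is larger.

1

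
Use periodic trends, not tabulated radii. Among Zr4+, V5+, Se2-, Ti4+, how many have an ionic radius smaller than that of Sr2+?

3

V5+ has 18 e⁻ (Z=23), Ti4+ has 18 e⁻ (Z=22), Zr4+ has 36 e⁻ (Z=40), Sr2+ has 36 e⁻ (Z=38), Se2- has 36 e⁻ (Z=34). V5+ < Ti4+ (isoelectronic, higher Z=23 is smaller); Ti4+ < Zr4+ (same group, period 4 vs 5); Zr4+ < Sr2+ (both 36 e⁻, Z=40>38); Sr2+ < Se2- (both 36 e⁻, Z=38>34).
Ordering all of them (including Sr2+) by radius gives V5+ < Ti4+ < Zr4+ < Sr2+ < Se2-. So 3 are smaller.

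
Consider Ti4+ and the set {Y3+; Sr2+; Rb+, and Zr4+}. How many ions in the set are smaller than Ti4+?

0

Work out protons and electrons: Ti4+ (Z=22, 18 e⁻), Zr4+ (Z=40, 36 e⁻), Y3+ (Z=39, 36 e⁻), Sr2+ (Z=38, 36 e⁻), Rb+ (Z=37, 36 e⁻). Ti4+ < Zr4+ (same group, 1 shell fewer); Zr4+ < Y3+ (isoelectronic, higher Z=40 is smaller); Y3+ < Sr2+ (isoelectronic, higher Z=39 is smaller); Sr2+ < Rb+ (isoelectronic, higher Z=38 is smaller).
Ordering all of them (including Ti4+) by radius gives Ti4+ < Zr4+ < Y3+ < Sr2+ < Rb+. Count: 0.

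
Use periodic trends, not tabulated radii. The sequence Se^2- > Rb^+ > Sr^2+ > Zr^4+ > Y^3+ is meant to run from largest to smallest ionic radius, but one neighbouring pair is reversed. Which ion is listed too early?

Compare adjacent ions: they are isoelectronic (36 e⁻) and Zr has more protons than Y (40 vs 39), making Zr^4+ smaller — yet in this decreasing list Zr^4+ sits before Y^3+. Nothing else is reversed, so Zr^4+ should move one place to the right.

Zr^4+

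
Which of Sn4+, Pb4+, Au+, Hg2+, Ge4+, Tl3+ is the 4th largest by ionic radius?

Electron counts and nuclear charges: Ge4+ has 28 e⁻ (Z=32), Sn4+ has 46 e⁻ (Z=50), Pb4+ has 78 e⁻ (Z=82), Tl3+ has 78 e⁻ (Z=81), Hg2+ has 78 e⁻ (Z=80), Au+ has 78 e⁻ (Z=79). Ge4+ < Sn4+ (same group, 1 shell fewer); Sn4+ < Pb4+ (same group, period 5 vs 6); Pb4+ < Tl3+ (isoelectronic, higher Z=82 is smaller); Tl3+ < Hg2+ (isoelectronic, higher Z=81 is smaller); Hg2+ < Au+ (both 78 e⁻, Z=80>79).
Ordering: Ge4+ < Sn4+ < Pb4+ < Tl3+ < Hg2+ < Au+. The 4th largest is Pb4+.

Pb4+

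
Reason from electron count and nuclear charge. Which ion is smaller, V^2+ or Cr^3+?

Cr^3+

These species are isoelectronic with 21 electrons. The only difference is the number of protons: Cr^3+ (Z=24), V^2+ (Z=23). The strongest nuclear pull (Cr^3+) gives the smallest ion.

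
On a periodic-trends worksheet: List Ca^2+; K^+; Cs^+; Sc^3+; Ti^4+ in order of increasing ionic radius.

Ti^4+ < Sc^3+ < Ca^2+ < K^+ < Cs^+

Electron counts and nuclear charges: Ti^4+ (Z=22, 18 e⁻), Sc^3+ (Z=21, 18 e⁻), Ca^2+ (Z=20, 18 e⁻), K^+ (Z=19, 18 e⁻), Cs^+ (Z=55, 54 e⁻). Ti^4+ < Sc^3+ (isoelectronic, higher Z=22 is smaller); Sc^3+ < Ca^2+ (isoelectronic, higher Z=21 is smaller); Ca^2+ < K^+ (both 18 e⁻, Z=20>19); K^+ < Cs^+ (same group, 2 shells fewer).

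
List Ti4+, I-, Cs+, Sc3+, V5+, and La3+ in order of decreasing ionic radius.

I- > Cs+ > La3+ > Sc3+ > Ti4+ > V5+

Tabulating Z and e⁻: V5+: 18 e⁻, Z=23, Ti4+: 18 e⁻, Z=22, Sc3+: 18 e⁻, Z=21, La3+: 54 e⁻, Z=57, Cs+: 54 e⁻, Z=55, I-: 54 e⁻, Z=53. V5+ < Ti4+ (isoelectronic, higher Z=23 is smaller); Ti4+ < Sc3+ (both 18 e⁻, Z=22>21); Sc3+ < La3+ (same group, 2 shells fewer); La3+ < Cs+ (both 54 e⁻, Z=57>55); Cs+ < I- (isoelectronic, higher Z=55 is smaller).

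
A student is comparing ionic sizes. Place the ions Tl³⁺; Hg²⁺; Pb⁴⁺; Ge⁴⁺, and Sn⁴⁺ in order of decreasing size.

Hg²⁺ > Tl³⁺ > Pb⁴⁺ > Sn⁴⁺ > Ge⁴⁺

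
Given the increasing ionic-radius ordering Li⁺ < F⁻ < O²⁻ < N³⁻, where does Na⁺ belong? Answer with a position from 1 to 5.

2

Work out protons and electrons: Li⁺ (Z=3, 2 e⁻), Na⁺ (Z=11, 10 e⁻), F⁻ (Z=9, 10 e⁻), O²⁻ (Z=8, 10 e⁻), N³⁻ (Z=7, 10 e⁻). Li⁺ < Na⁺ (same group, period 2 vs 3); Na⁺ < F⁻ (isoelectronic, higher Z=11 is smaller); F⁻ < O²⁻ (isoelectronic, higher Z=9 is smaller); O²⁻ < N³⁻ (isoelectronic, higher Z=8 is smaller).
Merged order: Li⁺ < Na⁺ < F⁻ < O²⁻ < N³⁻ — Na⁺ is number 2.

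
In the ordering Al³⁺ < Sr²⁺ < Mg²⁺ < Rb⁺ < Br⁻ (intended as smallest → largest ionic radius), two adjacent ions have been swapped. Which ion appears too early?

Sr²⁺

Check each adjacent pair. Sr²⁺ and Mg²⁺ are reversed: both in group 2 with the same charge; Mg²⁺ (period 3) has the smaller radius. No other neighbouring pair contradicts the periodic trends, so Sr²⁺ is the ion listed too early.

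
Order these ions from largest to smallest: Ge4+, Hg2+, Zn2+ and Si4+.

Tabulating Z and e⁻: Si4+: 10 e⁻, Z=14, Ge4+: 28 e⁻, Z=32, Zn2+: 28 e⁻, Z=30, Hg2+: 78 e⁻, Z=80. Si4+ < Ge4+ (same group, period 3 vs 4); Ge4+ < Zn2+ (isoelectronic, higher Z=32 is smaller); Zn2+ < Hg2+ (same group, 2 shells fewer).

Hg2+ > Zn2+ > Ge4+ > Si4+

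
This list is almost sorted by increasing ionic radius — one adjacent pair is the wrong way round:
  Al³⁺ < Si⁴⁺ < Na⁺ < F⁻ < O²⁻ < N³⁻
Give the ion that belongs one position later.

The pair Al³⁺, Si⁴⁺ is the wrong way round — they are isoelectronic (10 e⁻) and Si has more protons than Al (14 vs 13), making Si⁴⁺ smaller. All other adjacent pairs agree with periodic trends, so Al³⁺ is the misplaced ion.

Al³⁺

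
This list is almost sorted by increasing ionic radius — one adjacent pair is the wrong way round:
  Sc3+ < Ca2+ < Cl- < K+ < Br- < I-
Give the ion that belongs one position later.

Cl-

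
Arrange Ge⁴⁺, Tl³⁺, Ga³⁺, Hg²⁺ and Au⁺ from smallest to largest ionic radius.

Work out protons and electrons: Ge⁴⁺ has 28 e⁻ (Z=32), Ga³⁺ has 28 e⁻ (Z=31), Tl³⁺ has 78 e⁻ (Z=81), Hg²⁺ has 78 e⁻ (Z=80), Au⁺ has 78 e⁻ (Z=79). Ge⁴⁺ < Ga³⁺ (both 28 e⁻, Z=32>31); Ga³⁺ < Tl³⁺ (same group, 2 shells fewer); Tl³⁺ < Hg²⁺ (both 78 e⁻, Z=81>80); Hg²⁺ < Au⁺ (isoelectronic, higher Z=80 is smaller).

Ge⁴⁺ < Ga³⁺ < Tl³⁺ < Hg²⁺ < Au⁺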